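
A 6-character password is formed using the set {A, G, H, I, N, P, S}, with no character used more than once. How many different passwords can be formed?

With no repetition, fill the 6 characters in order: 7 choices, then 6, down to 2.
That product is 7 × 6 × 5 × 4 × 3 × 2 = 5040.

5040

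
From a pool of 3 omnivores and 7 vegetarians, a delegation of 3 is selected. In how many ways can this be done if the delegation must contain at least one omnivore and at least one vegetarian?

With no constraint there are C(10,3) = 120 possible selections.
Selections missing a whole group: no omnivores → C(7,3) = 35; no vegetarians → C(3,3) = 1.
Both groups omitted at once is impossible, so 120 − 36 = 84.

84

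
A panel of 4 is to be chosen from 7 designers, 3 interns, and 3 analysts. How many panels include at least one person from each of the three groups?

Total 4-person selections from all 13: C(13,4) = 715.
Selections missing a whole group: no designers → C(6,4) = 15; no interns → C(10,4) = 210; no analysts → C(10,4) = 210.
Add back selections omitting two groups (i.e. drawn from a single group): C(7,4) + C(3,4) + C(3,4) = 35.
By inclusion–exclusion: 715 − 435 + 35 = 315.

315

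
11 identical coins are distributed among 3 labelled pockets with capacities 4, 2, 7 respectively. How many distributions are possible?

6

Ignoring the caps, the number of non-negative solutions to x_1+…+x_3 = 11 is C(13,2) = 78.
Subtract solutions that violate a single cap (substitute x_i' = x_i − (cap_i+1)): x_1 ≥ 5 gives C(8,2) = 28; x_2 ≥ 3 gives C(10,2) = 45; x_3 ≥ 8 gives C(5,2) = 10. Together 83.
Add back pairs where two caps are both exceeded: 10 + 0 + 1 = 11.
By inclusion–exclusion the count is 78 − 83 + 11 = 6.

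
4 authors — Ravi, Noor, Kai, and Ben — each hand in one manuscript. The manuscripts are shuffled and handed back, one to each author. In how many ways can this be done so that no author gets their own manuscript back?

9

Count assignments avoiding every fixed point. For any j of the 4 authors fixed to their own manuscript, the other 4−j can be arranged in (4−j)! ways.
By inclusion–exclusion this is Σ_{j=0}^{4} (−1)^j C(4,j)·(4−j)!.
Computing: 24 − 24 + 12 − 4 + 1 = 9.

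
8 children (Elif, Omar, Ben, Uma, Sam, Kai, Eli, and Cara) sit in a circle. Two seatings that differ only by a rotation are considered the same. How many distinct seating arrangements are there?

5040

Around a circle, 8 distinct people have 8!/8 = (7)! = 5040 rotationally distinct seatings.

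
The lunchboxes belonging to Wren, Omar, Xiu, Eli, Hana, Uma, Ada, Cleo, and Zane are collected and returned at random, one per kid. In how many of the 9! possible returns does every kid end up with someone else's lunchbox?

133496

This is the derangement count D_9: permutations of 9 items with no fixed point.
By inclusion–exclusion this is Σ_{j=0}^{9} (−1)^j C(9,j)·(9−j)!.
Computing: 362880 − 362880 + 181440 − 60480 + 15120 − 3024 + 504 − 72 + 9 − 1 = 133496.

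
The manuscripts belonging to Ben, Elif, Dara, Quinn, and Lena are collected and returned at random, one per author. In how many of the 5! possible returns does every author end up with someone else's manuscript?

Count assignments avoiding every fixed point. For any j of the 5 authors fixed to their own manuscript, the other 5−j can be arranged in (5−j)! ways.
By inclusion–exclusion this is Σ_{j=0}^{5} (−1)^j C(5,j)·(5−j)!.
Computing: 120 − 120 + 60 − 20 + 5 − 1 = 44.

44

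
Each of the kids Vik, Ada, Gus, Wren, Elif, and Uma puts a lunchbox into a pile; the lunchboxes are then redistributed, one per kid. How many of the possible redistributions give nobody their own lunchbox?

Count assignments avoiding every fixed point. For any j of the 6 kids fixed to their own lunchbox, the other 6−j can be arranged in (6−j)! ways.
By inclusion–exclusion this is Σ_{j=0}^{6} (−1)^j C(6,j)·(6−j)!.
Computing: 720 − 720 + 360 − 120 + 30 − 6 + 1 = 265.

265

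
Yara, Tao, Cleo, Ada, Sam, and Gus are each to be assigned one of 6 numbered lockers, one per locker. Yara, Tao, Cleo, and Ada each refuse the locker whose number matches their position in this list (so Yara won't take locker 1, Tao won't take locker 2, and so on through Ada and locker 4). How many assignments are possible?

362

Let Aᵢ (for 1 ≤ i ≤ 4) be the placements that put person i in their forbidden locker. Any j of these fix j positions, leaving (6−j)! ways to fill the rest, and there are C(4,j) ways to pick which j.
By inclusion–exclusion, the number of valid placements is Σ_{j=0}^{4} (−1)^j C(4,j)·(6−j)!.
Computing: 720 − 480 + 144 − 24 + 2 = 362.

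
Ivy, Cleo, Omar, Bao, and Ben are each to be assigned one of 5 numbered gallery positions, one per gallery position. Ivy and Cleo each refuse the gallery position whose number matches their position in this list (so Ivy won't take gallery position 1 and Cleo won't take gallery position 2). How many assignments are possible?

Let Aᵢ (for i ∈ {1, 2}) be the placements that put person i in their forbidden gallery position. Any j of these fix j positions, leaving (5−j)! ways to fill the rest, and there are C(2,j) ways to pick which j.
By inclusion–exclusion, the number of valid placements is Σ_{j=0}^{2} (−1)^j C(2,j)·(5−j)!.
Computing: 120 − 48 + 6 = 78.

78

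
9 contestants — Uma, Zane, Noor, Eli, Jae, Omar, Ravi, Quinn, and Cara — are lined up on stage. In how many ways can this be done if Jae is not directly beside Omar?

There are 9! = 362880 arrangements in all. If Jae and Omar are adjacent, merging them into one block gives 2·(8)! = 80640 arrangements.
Complementary counting: 362880 − 80640 = 282240.

282240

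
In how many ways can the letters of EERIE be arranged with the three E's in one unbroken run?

6

Treat the 3 copies of E as a single block. The multiset to arrange is then {EEE, I, R}, 3 items in all.
All 3 items are distinct, so there are (3)! = 6 arrangements.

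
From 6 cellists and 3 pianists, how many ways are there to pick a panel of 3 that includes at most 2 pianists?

83

Split by how many pianists are chosen (0 through 2).
Sum: C(3,0)·C(6,3) + C(3,1)·C(6,2) + C(3,2)·C(6,1) = 20 + 45 + 18 = 83.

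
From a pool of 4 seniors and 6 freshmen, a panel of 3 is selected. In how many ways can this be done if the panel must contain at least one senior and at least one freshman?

Unrestricted: C(10,3) = 120 ways to pick any 3 of the 10.
Subtract selections that omit an entire group: no seniors → C(6,3) = 20; no freshmen → C(4,3) = 4.
Both groups omitted at once is impossible, so 120 − 24 = 96.

96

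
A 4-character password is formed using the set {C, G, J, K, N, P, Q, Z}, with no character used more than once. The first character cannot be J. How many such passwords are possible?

1470

The first character has 8−1 = 7 choices (anything except J).
The remaining 3 characters are filled from the other 7 symbols without repetition: 7 × 6 × 5 = 210.
Total: 7 × 210 = 1470.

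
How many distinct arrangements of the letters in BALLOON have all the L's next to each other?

Treat the 2 copies of L as a single block. The multiset to arrange is then {LL, A, B, N, O, O}, 6 items in all.
That gives (6)!/(2!) = 360 arrangements.

360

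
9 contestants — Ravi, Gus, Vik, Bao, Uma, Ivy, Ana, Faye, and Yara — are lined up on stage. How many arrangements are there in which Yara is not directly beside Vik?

There are 9! = 362880 arrangements in all. If Yara and Vik are adjacent, merging them into one block gives 2·(8)! = 80640 arrangements.
So 362880 − 80640 = 282240 arrangements keep them apart.

282240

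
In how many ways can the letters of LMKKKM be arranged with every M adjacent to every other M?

20

Treat the 2 copies of M as a single block. The multiset to arrange is then {MM, K, K, K, L}, 5 items in all.
That gives (5)!/(3!) = 20 arrangements.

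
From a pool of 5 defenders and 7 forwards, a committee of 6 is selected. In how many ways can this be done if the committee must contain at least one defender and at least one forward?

917

With no constraint there are C(12,6) = 924 possible selections.
Subtract selections that omit an entire group: no defenders → C(7,6) = 7; no forwards → C(5,6) = 0.
Both groups omitted at once is impossible, so 924 − 7 = 917.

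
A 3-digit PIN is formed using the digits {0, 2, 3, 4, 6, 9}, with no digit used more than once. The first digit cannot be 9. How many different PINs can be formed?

100

The first digit has 6−1 = 5 choices (anything except 9).
The remaining 2 digits are filled from the other 5 symbols without repetition: 5 × 4 = 20.
Total: 5 × 20 = 100.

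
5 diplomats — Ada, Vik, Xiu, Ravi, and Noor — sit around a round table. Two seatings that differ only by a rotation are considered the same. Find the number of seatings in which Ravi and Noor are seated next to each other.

12

Glue Ravi and Noor into a block (2 internal orders). Seating 4 units around a circle gives (3)! arrangements.
So 2 × (3)! = 2 × 6 = 12.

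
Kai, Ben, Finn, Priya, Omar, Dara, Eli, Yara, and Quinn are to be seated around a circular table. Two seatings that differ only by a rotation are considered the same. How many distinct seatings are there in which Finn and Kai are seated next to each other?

10080

Glue Finn and Kai into a block (2 internal orders). Seating 8 units around a circle gives (7)! arrangements.
So 2 × (7)! = 2 × 5040 = 10080.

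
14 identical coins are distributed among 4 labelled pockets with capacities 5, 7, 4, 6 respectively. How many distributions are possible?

By stars and bars, unrestricted non-negative solutions to x_1+…+x_4 = 14 number C(14+3,3) = 680.
Subtract solutions that violate a single cap (substitute x_i' = x_i − (cap_i+1)): x_1 ≥ 6 gives C(11,3) = 165; x_2 ≥ 8 gives C(9,3) = 84; x_3 ≥ 5 gives C(12,3) = 220; x_4 ≥ 7 gives C(10,3) = 120. Together 589.
Add back pairs where two caps are both exceeded: 1 + 20 + 4 + 4 + 0 + 10 = 39.
By inclusion–exclusion the count is 680 − 589 + 39 = 130.

130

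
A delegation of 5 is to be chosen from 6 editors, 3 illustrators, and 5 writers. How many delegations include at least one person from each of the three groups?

With no constraint there are C(14,5) = 2002 possible selections.
Subtract selections that omit an entire group: no editors → C(8,5) = 56; no illustrators → C(11,5) = 462; no writers → C(9,5) = 126.
Add back selections omitting two groups (i.e. drawn from a single group): C(6,5) + C(3,5) + C(5,5) = 7.
By inclusion–exclusion: 2002 − 644 + 7 = 1365.

1365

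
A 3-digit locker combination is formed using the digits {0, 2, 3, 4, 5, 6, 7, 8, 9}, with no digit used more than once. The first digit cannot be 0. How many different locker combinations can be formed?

448

The first digit has 9−1 = 8 choices (anything except 0).
The remaining 2 digits are filled from the other 8 symbols without repetition: 8 × 7 = 56.
Total: 8 × 56 = 448.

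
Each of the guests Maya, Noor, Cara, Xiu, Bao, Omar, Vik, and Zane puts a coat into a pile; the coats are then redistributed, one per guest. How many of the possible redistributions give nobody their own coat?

Count assignments avoiding every fixed point. For any j of the 8 guests fixed to their own coat, the other 8−j can be arranged in (8−j)! ways.
By inclusion–exclusion this is Σ_{j=0}^{8} (−1)^j C(8,j)·(8−j)!.
Computing: 40320 − 40320 + 20160 − 6720 + 1680 − 336 + 56 − 8 + 1 = 14833.

14833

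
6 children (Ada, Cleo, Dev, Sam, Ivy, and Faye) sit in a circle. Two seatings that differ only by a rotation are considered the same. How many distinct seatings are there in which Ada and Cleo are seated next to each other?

Glue Ada and Cleo into a block (2 internal orders). Seating 5 units around a circle gives (4)! arrangements.
So 2 × (4)! = 2 × 24 = 48.

48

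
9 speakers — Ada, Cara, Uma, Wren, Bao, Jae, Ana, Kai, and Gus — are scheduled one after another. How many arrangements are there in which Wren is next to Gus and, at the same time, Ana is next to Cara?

Treat {Wren,Gus} as one block (2 orders) and {Ana,Cara} as another (2 orders).
That leaves 7 units to arrange: 2 × 2 × 7! = 4 × 5040 = 20160.

20160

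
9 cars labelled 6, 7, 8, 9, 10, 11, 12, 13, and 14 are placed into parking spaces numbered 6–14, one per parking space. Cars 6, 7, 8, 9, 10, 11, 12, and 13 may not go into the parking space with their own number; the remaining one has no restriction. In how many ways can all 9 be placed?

Let Aᵢ (for 6 ≤ i ≤ 13) be the placements that put car i in its forbidden parking space. Any j of these fix j positions, leaving (9−j)! ways to fill the rest, and there are C(8,j) ways to pick which j.
By inclusion–exclusion, the number of valid placements is Σ_{j=0}^{8} (−1)^j C(8,j)·(9−j)!.
Computing: 362880 − 322560 + 141120 − 40320 + 8400 − 1344 + 168 − 16 + 1 = 148329.

148329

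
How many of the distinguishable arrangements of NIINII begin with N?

With the first slot taken by N, it remains to arrange the other 5 letters (IINII).
Those 5 letters have I appearing 4 times, giving (5)!/(4!) = 5.

5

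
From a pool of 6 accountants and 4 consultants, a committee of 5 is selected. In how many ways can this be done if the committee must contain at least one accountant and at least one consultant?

Unrestricted: C(10,5) = 252 ways to pick any 5 of the 10.
Selections missing a whole group: no accountants → C(4,5) = 0; no consultants → C(6,5) = 6.
Both groups omitted at once is impossible, so 252 − 6 = 246.

246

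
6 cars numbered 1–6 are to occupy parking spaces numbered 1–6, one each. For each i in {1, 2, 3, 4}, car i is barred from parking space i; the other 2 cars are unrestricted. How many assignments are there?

362

Let Aᵢ (for 1 ≤ i ≤ 4) be the placements that put car i in its forbidden parking space. Any j of these fix j positions, leaving (6−j)! ways to fill the rest, and there are C(4,j) ways to pick which j.
By inclusion–exclusion, the number of valid placements is Σ_{j=0}^{4} (−1)^j C(4,j)·(6−j)!.
Computing: 720 − 480 + 144 − 24 + 2 = 362.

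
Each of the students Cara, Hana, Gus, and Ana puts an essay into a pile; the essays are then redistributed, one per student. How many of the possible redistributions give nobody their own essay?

This is the derangement count D_4: permutations of 4 items with no fixed point.
By inclusion–exclusion this is Σ_{j=0}^{4} (−1)^j C(4,j)·(4−j)!.
Computing: 24 − 24 + 12 − 4 + 1 = 9.

9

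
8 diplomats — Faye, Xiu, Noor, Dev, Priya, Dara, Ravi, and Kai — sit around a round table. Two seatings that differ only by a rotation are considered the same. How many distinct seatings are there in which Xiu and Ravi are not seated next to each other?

3600

Without the restriction there are (7)! = 5040 seatings.
Seatings with Xiu beside Ravi: treat them as a block with 2 internal orders, giving 2 × (6)! = 1440.
Subtracting, 5040 − 1440 = 3600.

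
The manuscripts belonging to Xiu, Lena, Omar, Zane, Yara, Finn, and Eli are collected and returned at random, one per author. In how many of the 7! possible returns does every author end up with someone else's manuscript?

1854

This is the derangement count D_7: permutations of 7 items with no fixed point.
By inclusion–exclusion this is Σ_{j=0}^{7} (−1)^j C(7,j)·(7−j)!.
Computing: 5040 − 5040 + 2520 − 840 + 210 − 42 + 7 − 1 = 1854.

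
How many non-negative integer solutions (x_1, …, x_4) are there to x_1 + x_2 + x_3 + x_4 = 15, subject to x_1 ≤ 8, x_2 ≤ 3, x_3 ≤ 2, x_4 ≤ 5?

19

Without the upper bounds there are C(18,3) = 816 ways to split 15 among 4 variables.
Subtract solutions that violate a single cap (substitute x_i' = x_i − (cap_i+1)): x_1 ≥ 9 gives C(9,3) = 84; x_2 ≥ 4 gives C(14,3) = 364; x_3 ≥ 3 gives C(15,3) = 455; x_4 ≥ 6 gives C(12,3) = 220. Together 1123.
Add back pairs where two caps are both exceeded: 10 + 20 + 1 + 165 + 56 + 84 = 336.
Subtract triples: 0 + 0 + 0 + 10 = 10.
By inclusion–exclusion the count is 816 − 1123 + 336 − 10 = 19.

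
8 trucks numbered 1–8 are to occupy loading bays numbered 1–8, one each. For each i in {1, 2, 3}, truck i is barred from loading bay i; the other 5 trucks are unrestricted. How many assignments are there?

27240

Let Aᵢ (for i ∈ {1, 2, 3}) be the placements that put truck i in its forbidden loading bay. Any j of these fix j positions, leaving (8−j)! ways to fill the rest, and there are C(3,j) ways to pick which j.
By inclusion–exclusion, the number of valid placements is Σ_{j=0}^{3} (−1)^j C(3,j)·(8−j)!.
Computing: 40320 − 15120 + 2160 − 120 = 27240.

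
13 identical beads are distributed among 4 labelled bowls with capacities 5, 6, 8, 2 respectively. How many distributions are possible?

Ignoring the caps, the number of non-negative solutions to x_1+…+x_4 = 13 is C(16,3) = 560.
Subtract solutions that violate a single cap (substitute x_i' = x_i − (cap_i+1)): x_1 ≥ 6 gives C(10,3) = 120; x_2 ≥ 7 gives C(9,3) = 84; x_3 ≥ 9 gives C(7,3) = 35; x_4 ≥ 3 gives C(13,3) = 286. Together 525.
Add back pairs where two caps are both exceeded: 1 + 0 + 35 + 0 + 20 + 4 = 60.
By inclusion–exclusion the count is 560 − 525 + 60 = 95.

95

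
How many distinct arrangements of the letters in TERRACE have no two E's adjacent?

900

There are 7!/(2!·2!) = 1260 arrangements of TERRACE in total.
If the two E's are adjacent, glue them into one block, leaving 6 items to arrange: (6)!/(2!) = 360 ways.
Subtracting, 1260 − 360 = 900 arrangements keep the E's apart.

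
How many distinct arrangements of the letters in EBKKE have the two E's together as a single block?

Treat the 2 copies of E as a single block. The multiset to arrange is then {EE, B, K, K}, 4 items in all.
That gives (4)!/(2!) = 12 arrangements.

12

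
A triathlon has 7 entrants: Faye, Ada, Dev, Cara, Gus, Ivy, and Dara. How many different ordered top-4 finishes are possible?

840

There are 7 choices for 1st place, 6 for 2nd, and so on down to 4 for position 4.
That gives 7 × 6 × 5 × 4 = 840.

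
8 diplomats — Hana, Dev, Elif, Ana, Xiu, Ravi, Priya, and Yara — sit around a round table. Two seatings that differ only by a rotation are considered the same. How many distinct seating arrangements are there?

Fix one person's seat to break rotational symmetry; the remaining 7 people can be arranged in (7)! = 5040 ways.

5040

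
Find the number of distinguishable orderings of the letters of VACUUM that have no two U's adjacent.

240

Total arrangements of VACUUM: 6!/(2!) = 360.
If the two U's are adjacent, glue them into one block, leaving 5 items to arrange: (5)! = 120 ways.
Hence 360 − 120 = 240.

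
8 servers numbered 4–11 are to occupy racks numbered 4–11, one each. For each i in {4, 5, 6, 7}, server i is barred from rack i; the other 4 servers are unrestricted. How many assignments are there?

24024

Let Aᵢ (for 4 ≤ i ≤ 7) be the placements that put server i in its forbidden rack. Any j of these fix j positions, leaving (8−j)! ways to fill the rest, and there are C(4,j) ways to pick which j.
By inclusion–exclusion, the number of valid placements is Σ_{j=0}^{4} (−1)^j C(4,j)·(8−j)!.
Computing: 40320 − 20160 + 4320 − 480 + 24 = 24024.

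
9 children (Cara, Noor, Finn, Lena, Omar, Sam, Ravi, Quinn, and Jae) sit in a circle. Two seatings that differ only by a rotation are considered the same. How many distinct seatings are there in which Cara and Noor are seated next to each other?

10080

Glue Cara and Noor into a block (2 internal orders). Seating 8 units around a circle gives (7)! arrangements.
So 2 × (7)! = 2 × 5040 = 10080.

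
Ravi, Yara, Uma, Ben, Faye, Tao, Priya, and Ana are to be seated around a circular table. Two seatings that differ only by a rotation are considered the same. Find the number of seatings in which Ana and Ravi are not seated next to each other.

Without the restriction there are (7)! = 5040 seatings.
Those with Ana next to Ravi: fuse the pair into one unit and seat 7 units around a circle — 2·(6)! = 1440.
Subtracting, 5040 − 1440 = 3600.

3600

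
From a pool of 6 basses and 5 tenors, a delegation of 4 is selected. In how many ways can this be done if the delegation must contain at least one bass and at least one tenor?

310

With no constraint there are C(11,4) = 330 possible selections.
Subtract selections that omit an entire group: no basses → C(5,4) = 5; no tenors → C(6,4) = 15.
Both groups omitted at once is impossible, so 330 − 20 = 310.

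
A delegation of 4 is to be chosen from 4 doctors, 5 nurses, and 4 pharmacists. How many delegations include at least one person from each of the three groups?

Total 4-person selections from all 13: C(13,4) = 715.
Subtract selections that omit an entire group: no doctors → C(9,4) = 126; no nurses → C(8,4) = 70; no pharmacists → C(9,4) = 126.
Add back selections omitting two groups (i.e. drawn from a single group): C(4,4) + C(5,4) + C(4,4) = 7.
By inclusion–exclusion: 715 − 322 + 7 = 400.

400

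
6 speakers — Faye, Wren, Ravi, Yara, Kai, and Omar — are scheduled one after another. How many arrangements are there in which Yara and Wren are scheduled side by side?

240

Treat {Yara, Wren} as a single unit. There are 5 units to order, and the pair itself can be ordered 2 ways.
So the count is 2·(5)! = 240.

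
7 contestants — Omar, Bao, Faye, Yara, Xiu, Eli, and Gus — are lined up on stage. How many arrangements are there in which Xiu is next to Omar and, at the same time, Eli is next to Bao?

480

Treat {Xiu,Omar} as one block (2 orders) and {Eli,Bao} as another (2 orders).
That leaves 5 units to arrange: 2 × 2 × 5! = 4 × 120 = 480.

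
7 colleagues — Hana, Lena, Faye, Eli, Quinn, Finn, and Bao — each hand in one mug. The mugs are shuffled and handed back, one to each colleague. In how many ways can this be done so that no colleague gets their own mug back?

This is the derangement count D_7: permutations of 7 items with no fixed point.
By inclusion–exclusion this is Σ_{j=0}^{7} (−1)^j C(7,j)·(7−j)!.
Computing: 5040 − 5040 + 2520 − 840 + 210 − 42 + 7 − 1 = 1854.

1854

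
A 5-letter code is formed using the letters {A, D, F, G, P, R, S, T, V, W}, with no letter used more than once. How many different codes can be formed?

This is a permutation of 5 out of 10: P(10,5) = 10!/5!.
That product is 10 × 9 × 8 × 7 × 6 = 30240.

30240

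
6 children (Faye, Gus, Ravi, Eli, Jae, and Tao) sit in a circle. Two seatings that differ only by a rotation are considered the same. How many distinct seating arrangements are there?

120

Fix one person's seat to break rotational symmetry; the remaining 5 people can be arranged in (5)! = 120 ways.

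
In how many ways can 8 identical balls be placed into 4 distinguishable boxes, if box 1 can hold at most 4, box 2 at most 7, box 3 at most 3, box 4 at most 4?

89

Ignoring the caps, the number of non-negative solutions to x_1+…+x_4 = 8 is C(11,3) = 165.
Subtract solutions that violate a single cap (substitute x_i' = x_i − (cap_i+1)): x_1 ≥ 5 gives C(6,3) = 20; x_2 ≥ 8 gives C(3,3) = 1; x_3 ≥ 4 gives C(7,3) = 35; x_4 ≥ 5 gives C(6,3) = 20. Together 76.
No two caps can be exceeded simultaneously, so the pair terms are all 0.
By inclusion–exclusion the count is 165 − 76 + 0 = 89.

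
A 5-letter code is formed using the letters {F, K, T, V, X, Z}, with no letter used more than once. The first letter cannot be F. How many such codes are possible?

The first letter has 6−1 = 5 choices (anything except F).
The remaining 4 letters are filled from the other 5 symbols without repetition: 5 × 4 × 3 × 2 = 120.
Total: 5 × 120 = 600.

600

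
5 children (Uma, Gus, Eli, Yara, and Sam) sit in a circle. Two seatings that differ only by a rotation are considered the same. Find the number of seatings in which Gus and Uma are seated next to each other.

Glue Gus and Uma into a block (2 internal orders). Seating 4 units around a circle gives (3)! arrangements.
So 2 × (3)! = 2 × 6 = 12.

12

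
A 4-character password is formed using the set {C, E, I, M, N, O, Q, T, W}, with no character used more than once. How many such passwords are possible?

3024

Choose and order 4 of the 9 symbols: the first character has 9 options, the next 8, then 7, 6.
9 × 8 × 7 × 6 = 3024.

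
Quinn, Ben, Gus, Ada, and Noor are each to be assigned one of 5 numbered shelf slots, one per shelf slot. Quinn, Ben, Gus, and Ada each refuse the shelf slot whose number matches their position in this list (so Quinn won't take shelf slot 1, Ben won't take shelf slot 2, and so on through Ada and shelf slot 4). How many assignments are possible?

Let Aᵢ (for 1 ≤ i ≤ 4) be the placements that put person i in their forbidden shelf slot. Any j of these fix j positions, leaving (5−j)! ways to fill the rest, and there are C(4,j) ways to pick which j.
By inclusion–exclusion, the number of valid placements is Σ_{j=0}^{4} (−1)^j C(4,j)·(5−j)!.
Computing: 120 − 96 + 36 − 8 + 1 = 53.

53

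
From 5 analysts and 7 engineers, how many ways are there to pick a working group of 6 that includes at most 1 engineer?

7

Split by how many engineers are chosen (0 through 1).
Sum: C(7,0)·C(5,6) + C(7,1)·C(5,5) = 0 + 7 = 7.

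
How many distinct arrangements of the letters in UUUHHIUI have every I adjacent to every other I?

105

Treat the 2 copies of I as a single block. The multiset to arrange is then {II, H, H, U, U, U, U}, 7 items in all.
That gives (7)!/(4!·2!) = 105 arrangements.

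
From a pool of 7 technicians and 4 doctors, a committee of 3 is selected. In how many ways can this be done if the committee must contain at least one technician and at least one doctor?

Total 3-person selections from all 11: C(11,3) = 165.
Selections missing a whole group: no technicians → C(4,3) = 4; no doctors → C(7,3) = 35.
Both groups omitted at once is impossible, so 165 − 39 = 126.

126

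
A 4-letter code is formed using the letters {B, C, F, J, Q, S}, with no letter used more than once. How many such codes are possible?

360

This is a permutation of 4 out of 6: P(6,4) = 6!/2!.
6 × 5 × 4 × 3 = 360.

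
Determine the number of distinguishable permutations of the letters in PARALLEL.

3360

PARALLEL has 8 letters with A appearing twice and L appearing 3 times.
So there are 8! / (3!·2!) = 3360 distinguishable arrangements.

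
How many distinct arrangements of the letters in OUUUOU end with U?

10

With the last slot taken by U, it remains to arrange the other 5 letters (OUUOU).
Those 5 letters have O appearing twice and U appearing 3 times, giving (5)!/(3!·2!) = 10.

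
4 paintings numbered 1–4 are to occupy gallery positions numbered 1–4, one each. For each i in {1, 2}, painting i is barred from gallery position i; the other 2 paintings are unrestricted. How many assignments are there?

Let Aᵢ (for i ∈ {1, 2}) be the placements that put painting i in its forbidden gallery position. Any j of these fix j positions, leaving (4−j)! ways to fill the rest, and there are C(2,j) ways to pick which j.
By inclusion–exclusion, the number of valid placements is Σ_{j=0}^{2} (−1)^j C(2,j)·(4−j)!.
Computing: 24 − 12 + 2 = 14.

14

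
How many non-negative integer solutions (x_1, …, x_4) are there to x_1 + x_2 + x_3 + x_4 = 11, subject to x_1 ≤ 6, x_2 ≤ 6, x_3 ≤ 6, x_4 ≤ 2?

Ignoring the caps, the number of non-negative solutions to x_1+…+x_4 = 11 is C(14,3) = 364.
Subtract solutions that violate a single cap (substitute x_i' = x_i − (cap_i+1)): x_1 ≥ 7 gives C(7,3) = 35; x_2 ≥ 7 gives C(7,3) = 35; x_3 ≥ 7 gives C(7,3) = 35; x_4 ≥ 3 gives C(11,3) = 165. Together 270.
Add back pairs where two caps are both exceeded: 0 + 0 + 4 + 0 + 4 + 4 = 12.
By inclusion–exclusion the count is 364 − 270 + 12 = 106.

106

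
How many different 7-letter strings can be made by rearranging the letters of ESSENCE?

The 7 letters of ESSENCE have repeats: E appearing 3 times and S appearing twice.
The number of distinct arrangements is 7!/(3!·2!) = 5040/12 = 420.

420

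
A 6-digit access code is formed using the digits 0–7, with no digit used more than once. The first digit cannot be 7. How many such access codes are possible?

The first digit has 8−1 = 7 choices (anything except 7).
The remaining 5 digits are filled from the other 7 symbols without repetition: 7 × 6 × 5 × 4 × 3 = 2520.
Total: 7 × 2520 = 17640.

17640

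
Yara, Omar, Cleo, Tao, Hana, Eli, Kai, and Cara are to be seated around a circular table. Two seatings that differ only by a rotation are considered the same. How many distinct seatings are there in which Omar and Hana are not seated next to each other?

3600

All circular seatings of 8 people number (7)! = 5040.
Seatings with Omar beside Hana: treat them as a block with 2 internal orders, giving 2 × (6)! = 1440.
Subtracting, 5040 − 1440 = 3600.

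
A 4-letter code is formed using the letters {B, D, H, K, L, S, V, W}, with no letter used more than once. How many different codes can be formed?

Choose and order 4 of the 8 symbols: the first letter has 8 options, the next 7, then 6, 5.
That product is 8 × 7 × 6 × 5 = 1680.

1680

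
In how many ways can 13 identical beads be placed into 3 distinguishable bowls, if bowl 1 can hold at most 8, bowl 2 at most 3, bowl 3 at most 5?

Without the upper bounds there are C(15,2) = 105 ways to split 13 among 3 bowls.
Subtract solutions that violate a single cap (substitute x_i' = x_i − (cap_i+1)): x_1 ≥ 9 gives C(6,2) = 15; x_2 ≥ 4 gives C(11,2) = 55; x_3 ≥ 6 gives C(9,2) = 36. Together 106.
Add back pairs where two caps are both exceeded: 1 + 0 + 10 = 11.
By inclusion–exclusion the count is 105 − 106 + 11 = 10.

10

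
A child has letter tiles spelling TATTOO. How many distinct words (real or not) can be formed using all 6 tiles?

TATTOO has 6 letters with O appearing twice and T appearing 3 times.
Dividing 6! = 720 by 3!·2! = 12 for the repeated letters gives 60.

60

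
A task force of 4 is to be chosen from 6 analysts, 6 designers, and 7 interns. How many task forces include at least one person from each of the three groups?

With no constraint there are C(19,4) = 3876 possible selections.
Subtract selections that omit an entire group: no analysts → C(13,4) = 715; no designers → C(13,4) = 715; no interns → C(12,4) = 495.
Add back selections omitting two groups (i.e. drawn from a single group): C(6,4) + C(6,4) + C(7,4) = 65.
By inclusion–exclusion: 3876 − 1925 + 65 = 2016.

2016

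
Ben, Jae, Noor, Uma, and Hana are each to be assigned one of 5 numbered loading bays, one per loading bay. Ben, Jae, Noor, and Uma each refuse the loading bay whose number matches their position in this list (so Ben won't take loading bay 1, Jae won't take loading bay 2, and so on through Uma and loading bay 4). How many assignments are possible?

53

Let Aᵢ (for 1 ≤ i ≤ 4) be the placements that put person i in their forbidden loading bay. Any j of these fix j positions, leaving (5−j)! ways to fill the rest, and there are C(4,j) ways to pick which j.
By inclusion–exclusion, the number of valid placements is Σ_{j=0}^{4} (−1)^j C(4,j)·(5−j)!.
Computing: 120 − 96 + 36 − 8 + 1 = 53.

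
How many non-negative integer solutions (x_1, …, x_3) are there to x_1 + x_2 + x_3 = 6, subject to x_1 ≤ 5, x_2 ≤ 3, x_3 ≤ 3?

Ignoring the caps, the number of non-negative solutions to x_1+…+x_3 = 6 is C(8,2) = 28.
Subtract solutions that violate a single cap (substitute x_i' = x_i − (cap_i+1)): x_1 ≥ 6 gives C(2,2) = 1; x_2 ≥ 4 gives C(4,2) = 6; x_3 ≥ 4 gives C(4,2) = 6. Together 13.
No two caps can be exceeded simultaneously, so the pair terms are all 0.
By inclusion–exclusion the count is 28 − 13 + 0 = 15.

15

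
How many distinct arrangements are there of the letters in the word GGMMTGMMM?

The 9 letters of GGMMTGMMM have repeats: G appearing 3 times and M appearing 5 times.
Dividing 9! = 362880 by 5!·3! = 720 for the repeated letters gives 504.

504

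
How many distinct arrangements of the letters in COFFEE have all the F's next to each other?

60

Treat the 2 copies of F as a single block. The multiset to arrange is then {FF, C, E, E, O}, 5 items in all.
That gives (5)!/(2!) = 60 arrangements.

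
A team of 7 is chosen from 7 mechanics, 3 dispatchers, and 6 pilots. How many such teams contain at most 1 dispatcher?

Split by how many dispatchers are chosen (0 through 1).
Sum: C(3,0)·C(13,7) + C(3,1)·C(13,6) = 1716 + 5148 = 6864.

6864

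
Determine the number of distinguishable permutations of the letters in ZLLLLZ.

15

Letter multiplicities in ZLLLLZ: L×4, Z×2.
Dividing 6! = 720 by 4!·2! = 48 for the repeated letters gives 15.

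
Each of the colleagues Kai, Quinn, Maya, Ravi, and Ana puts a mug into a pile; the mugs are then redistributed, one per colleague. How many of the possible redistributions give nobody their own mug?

Count assignments avoiding every fixed point. For any j of the 5 colleagues fixed to their own mug, the other 5−j can be arranged in (5−j)! ways.
By inclusion–exclusion this is Σ_{j=0}^{5} (−1)^j C(5,j)·(5−j)!.
Computing: 120 − 120 + 60 − 20 + 5 − 1 = 44.

44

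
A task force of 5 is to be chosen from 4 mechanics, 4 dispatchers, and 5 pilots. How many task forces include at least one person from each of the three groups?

With no constraint there are C(13,5) = 1287 possible selections.
Selections missing a whole group: no mechanics → C(9,5) = 126; no dispatchers → C(9,5) = 126; no pilots → C(8,5) = 56.
Add back selections omitting two groups (i.e. drawn from a single group): C(4,5) + C(4,5) + C(5,5) = 1.
By inclusion–exclusion: 1287 − 308 + 1 = 980.

980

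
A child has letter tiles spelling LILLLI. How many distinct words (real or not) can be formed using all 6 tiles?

15

LILLLI has 6 letters with I appearing twice and L appearing 4 times.
Dividing 6! = 720 by 4!·2! = 48 for the repeated letters gives 15.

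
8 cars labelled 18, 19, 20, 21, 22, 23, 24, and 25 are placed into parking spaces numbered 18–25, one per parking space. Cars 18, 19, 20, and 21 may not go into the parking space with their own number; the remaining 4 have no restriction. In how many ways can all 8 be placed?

24024

Let Aᵢ (for 18 ≤ i ≤ 21) be the placements that put car i in its forbidden parking space. Any j of these fix j positions, leaving (8−j)! ways to fill the rest, and there are C(4,j) ways to pick which j.
By inclusion–exclusion, the number of valid placements is Σ_{j=0}^{4} (−1)^j C(4,j)·(8−j)!.
Computing: 40320 − 20160 + 4320 − 480 + 24 = 24024.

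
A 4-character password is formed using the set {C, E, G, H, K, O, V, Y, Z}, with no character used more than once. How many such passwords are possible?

This is a permutation of 4 out of 9: P(9,4) = 9!/5!.
9 × 8 × 7 × 6 = 3024.

3024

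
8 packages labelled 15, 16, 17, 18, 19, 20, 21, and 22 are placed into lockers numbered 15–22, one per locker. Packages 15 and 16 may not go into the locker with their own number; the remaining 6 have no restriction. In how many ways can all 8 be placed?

30960

Let Aᵢ (for i ∈ {15, 16}) be the placements that put package i in its forbidden locker. Any j of these fix j positions, leaving (8−j)! ways to fill the rest, and there are C(2,j) ways to pick which j.
By inclusion–exclusion, the number of valid placements is Σ_{j=0}^{2} (−1)^j C(2,j)·(8−j)!.
Computing: 40320 − 10080 + 720 = 30960.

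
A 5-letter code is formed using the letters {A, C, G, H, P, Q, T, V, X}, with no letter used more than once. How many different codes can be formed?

15120

With no repetition, fill the 5 letters in order: 9 choices, then 8, down to 5.
9 × 8 × 7 × 6 × 5 = 15120.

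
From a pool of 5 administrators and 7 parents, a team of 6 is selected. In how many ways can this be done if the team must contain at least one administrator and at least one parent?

917

Total 6-person selections from all 12: C(12,6) = 924.
Selections missing a whole group: no administrators → C(7,6) = 7; no parents → C(5,6) = 0.
Both groups omitted at once is impossible, so 924 − 7 = 917.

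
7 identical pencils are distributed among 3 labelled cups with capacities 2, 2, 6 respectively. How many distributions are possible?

8

Without the upper bounds there are C(9,2) = 36 ways to split 7 among 3 cups.
Subtract solutions that violate a single cap (substitute x_i' = x_i − (cap_i+1)): x_1 ≥ 3 gives C(6,2) = 15; x_2 ≥ 3 gives C(6,2) = 15; x_3 ≥ 7 gives C(2,2) = 1. Together 31.
Add back pairs where two caps are both exceeded: 3 + 0 + 0 = 3.
By inclusion–exclusion the count is 36 − 31 + 3 = 8.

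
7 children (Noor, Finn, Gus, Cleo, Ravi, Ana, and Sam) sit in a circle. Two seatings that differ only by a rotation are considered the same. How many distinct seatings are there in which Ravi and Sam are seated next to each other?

Treat {Ravi, Sam} as one unit (2 internal orders) and seat the resulting 6 units around the table: (5)! circular arrangements.
So 2 × (5)! = 2 × 120 = 240.

240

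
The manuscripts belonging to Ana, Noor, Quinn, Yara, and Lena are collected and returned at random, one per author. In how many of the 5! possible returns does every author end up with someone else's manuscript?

Let Aᵢ be the assignments in which author i gets their own manuscript. We want the size of the complement of A₁∪…∪A_5.
By inclusion–exclusion this is Σ_{j=0}^{5} (−1)^j C(5,j)·(5−j)!.
Computing: 120 − 120 + 60 − 20 + 5 − 1 = 44.

44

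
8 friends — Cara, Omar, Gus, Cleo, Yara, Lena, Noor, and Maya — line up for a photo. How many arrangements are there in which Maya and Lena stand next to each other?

Place the 6 others and the Maya-Lena pair as 7 objects in a line; the pair has 2 internal arrangements.
That gives 2 × 7! = 2 × 5040 = 10080.

10080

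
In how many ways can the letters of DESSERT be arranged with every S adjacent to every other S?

360

Treat the 2 copies of S as a single block. The multiset to arrange is then {SS, D, E, E, R, T}, 6 items in all.
That gives (6)!/(2!) = 360 arrangements.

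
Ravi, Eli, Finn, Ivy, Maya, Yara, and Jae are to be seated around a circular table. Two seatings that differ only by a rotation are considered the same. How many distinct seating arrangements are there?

Around a circle, 7 distinct people have 7!/7 = (6)! = 720 rotationally distinct seatings.

720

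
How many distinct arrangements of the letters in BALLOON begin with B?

180

Fix B in the first position and arrange the remaining 6 letters.
Those 6 letters have L appearing twice and O appearing twice, giving (6)!/(2!·2!) = 180.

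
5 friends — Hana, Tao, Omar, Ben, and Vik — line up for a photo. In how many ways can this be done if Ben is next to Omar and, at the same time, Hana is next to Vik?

24

Treat {Ben,Omar} as one block (2 orders) and {Hana,Vik} as another (2 orders).
That leaves 3 units to arrange: 2 × 2 × 3! = 4 × 6 = 24.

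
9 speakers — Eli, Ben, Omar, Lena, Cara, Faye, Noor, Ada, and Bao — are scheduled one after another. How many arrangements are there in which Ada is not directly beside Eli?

There are 9! = 362880 arrangements in all. If Ada and Eli are adjacent, merging them into one block gives 2·(8)! = 80640 arrangements.
Complementary counting: 362880 − 80640 = 282240.

282240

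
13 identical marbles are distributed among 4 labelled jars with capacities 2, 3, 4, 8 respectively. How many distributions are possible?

30

By stars and bars, unrestricted non-negative solutions to x_1+…+x_4 = 13 number C(13+3,3) = 560.
Subtract solutions that violate a single cap (substitute x_i' = x_i − (cap_i+1)): x_1 ≥ 3 gives C(13,3) = 286; x_2 ≥ 4 gives C(12,3) = 220; x_3 ≥ 5 gives C(11,3) = 165; x_4 ≥ 9 gives C(7,3) = 35. Together 706.
Add back pairs where two caps are both exceeded: 84 + 56 + 4 + 35 + 1 + 0 = 180.
Subtract triples: 4 + 0 + 0 + 0 = 4.
By inclusion–exclusion the count is 560 − 706 + 180 − 4 = 30.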